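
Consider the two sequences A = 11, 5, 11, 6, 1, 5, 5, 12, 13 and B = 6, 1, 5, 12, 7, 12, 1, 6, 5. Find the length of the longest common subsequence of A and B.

A longest common subsequence is 6, 1, 5, 5 (length 4); the LCS DP confirms no longer common subsequence exists.

4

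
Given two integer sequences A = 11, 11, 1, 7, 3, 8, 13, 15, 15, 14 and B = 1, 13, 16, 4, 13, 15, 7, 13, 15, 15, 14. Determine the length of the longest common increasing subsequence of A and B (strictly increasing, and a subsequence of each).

For each value that appears in both, track the longest common increasing run ending there.
The best achievable length is 4; one witness is 1, 7, 13, 15 (A-positions 3,4,7,8, B-positions 1,7,8,9).

4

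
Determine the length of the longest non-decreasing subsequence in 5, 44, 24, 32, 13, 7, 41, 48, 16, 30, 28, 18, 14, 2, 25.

5

Scanning left to right, the best length ending at each element is: 5→1, 44→2, 24→2, 32→3, 13→2, 7→2, 41→4, 48→5, 16→3, 30→4, 28→4, 18→4, 14→3, 2→1, 25→5.
So the longest non-decreasing subsequence has length 5, e.g. 5, 24, 32, 41, 48.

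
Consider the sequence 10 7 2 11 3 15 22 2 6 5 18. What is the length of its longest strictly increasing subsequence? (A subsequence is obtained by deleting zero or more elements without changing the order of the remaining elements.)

Scanning left to right, the best length ending at each element is: 10→1, 7→1, 2→1, 11→2, 3→2, 15→3, 22→4, 2→1, 6→3, 5→3, 18→4.
So the longest increasing subsequence has length 4, e.g. 10, 11, 15, 22.

4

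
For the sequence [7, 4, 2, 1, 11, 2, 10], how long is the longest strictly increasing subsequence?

Let dp[i] be the longest increasing subsequence ending at position i. Then dp = [1, 1, 1, 1, 2, 2, 3].
The maximum is 3; one witness is 1, 2, 10 at positions 4,6,7.

3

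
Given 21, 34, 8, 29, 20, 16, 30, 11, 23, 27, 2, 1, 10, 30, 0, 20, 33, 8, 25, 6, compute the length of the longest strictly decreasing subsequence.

8

Scanning left to right, the best length ending at each element is: 21→1, 34→1, 8→2, 29→2, 20→3, 16→4, 30→2, 11→5, 23→3, 27→3, 2→6, 1→7, 10→6, 30→2, 0→8, 20→4, 33→2, 8→7, 25→4, 6→8.
So the longest decreasing subsequence has length 8, e.g. 34, 29, 20, 16, 11, 2, 1, 0.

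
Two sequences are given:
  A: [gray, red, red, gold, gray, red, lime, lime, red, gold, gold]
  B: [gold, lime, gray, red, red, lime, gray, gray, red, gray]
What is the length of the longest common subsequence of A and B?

A longest common subsequence is gray, red, red, gray, red (length 5); the LCS DP confirms no longer common subsequence exists.

5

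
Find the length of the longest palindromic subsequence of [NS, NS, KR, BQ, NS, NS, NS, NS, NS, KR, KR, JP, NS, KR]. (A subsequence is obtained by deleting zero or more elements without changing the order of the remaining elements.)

9

Using dp[i][j] = 2 + dp[i+1][j−1] if the ends match, else max(dp[i+1][j], dp[i][j−1]):
dp[1][14] = 9. A witness is NS KR NS NS NS NS NS KR NS at positions 2,3,5,6,7,8,9,11,13.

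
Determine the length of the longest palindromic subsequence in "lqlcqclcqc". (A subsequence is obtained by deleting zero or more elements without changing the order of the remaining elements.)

7

One longest palindromic subsequence is cqclcqc (positions 4,5,6,7,8,9,10); it reads the same forward and backward, and the interval DP gives dp[1][10] = 7.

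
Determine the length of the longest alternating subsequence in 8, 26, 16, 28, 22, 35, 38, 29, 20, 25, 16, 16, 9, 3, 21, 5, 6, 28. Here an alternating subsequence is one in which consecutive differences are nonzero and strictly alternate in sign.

Track the best alternating length ending on an up-step vs a down-step at each position: up/down = 1/1, 2/1, 2/3, 4/1, 4/5, 6/1, 6/1, 6/7, 4/7, 8/7, 2/9, 2/9, 2/9, 1/9, 10/9, 10/11, 12/11, 12/7.
The maximum over both is 12; one such subsequence is 8, 26, 16, 28, 22, 35, 20, 25, 16, 21, 5, 6.

12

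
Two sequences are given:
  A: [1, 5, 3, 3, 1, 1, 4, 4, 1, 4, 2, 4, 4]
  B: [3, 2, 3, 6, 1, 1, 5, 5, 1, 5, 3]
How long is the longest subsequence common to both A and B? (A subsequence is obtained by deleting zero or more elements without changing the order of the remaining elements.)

5

A longest common subsequence is 3, 3, 1, 1, 1 (length 5); the LCS DP confirms no longer common subsequence exists.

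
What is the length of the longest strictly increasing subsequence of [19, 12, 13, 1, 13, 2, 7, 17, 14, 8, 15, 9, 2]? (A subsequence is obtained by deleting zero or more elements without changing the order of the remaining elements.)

5

Let dp[i] be the longest increasing subsequence ending at position i. Then dp = [1, 1, 2, 1, 2, 2, 3, 4, 4, 4, 5, 5, 2].
The maximum is 5; one witness is 1, 2, 7, 14, 15 at positions 4,6,7,9,11.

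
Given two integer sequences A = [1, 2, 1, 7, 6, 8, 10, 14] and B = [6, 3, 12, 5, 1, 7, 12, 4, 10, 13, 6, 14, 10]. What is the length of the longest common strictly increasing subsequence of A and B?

4

For each value that appears in both, track the longest common increasing run ending there.
The best achievable length is 4; one witness is 1, 7, 10, 14 (A-positions 1,4,7,8, B-positions 5,6,9,12).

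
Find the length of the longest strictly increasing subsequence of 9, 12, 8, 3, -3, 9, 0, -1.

Let dp[i] be the longest increasing subsequence ending at position i. Then dp = [1, 2, 1, 1, 1, 2, 2, 2].
The maximum is 2; one witness is 9, 12 at positions 1,2.

2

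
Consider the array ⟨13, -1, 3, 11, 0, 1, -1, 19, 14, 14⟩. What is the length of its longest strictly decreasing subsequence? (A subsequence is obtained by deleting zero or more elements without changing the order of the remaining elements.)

4

One longest decreasing subsequence is 13, 3, 0, -1 (positions 1,3,5,7), of length 4; no longer one exists.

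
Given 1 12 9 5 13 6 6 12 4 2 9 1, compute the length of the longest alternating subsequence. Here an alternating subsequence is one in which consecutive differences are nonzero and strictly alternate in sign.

9

Track the best alternating length ending on an up-step vs a down-step at each position: up/down = 1/1, 2/1, 2/3, 2/3, 4/1, 4/5, 4/5, 6/5, 2/7, 2/7, 8/7, 1/9.
The maximum over both is 9; one such subsequence is 1, 12, 9, 13, 6, 12, 4, 9, 1.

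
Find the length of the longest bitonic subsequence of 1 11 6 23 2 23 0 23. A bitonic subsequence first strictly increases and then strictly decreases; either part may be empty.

Let inc[i] be the LIS ending at i and dec[i] the longest strictly decreasing subsequence starting at i. inc = [1, 2, 2, 3, 2, 3, 1, 3], dec = [2, 4, 3, 3, 2, 2, 1, 1].
max_i inc[i]+dec[i]−1 = 5, with one witness 1, 11, 6, 2, 0.

5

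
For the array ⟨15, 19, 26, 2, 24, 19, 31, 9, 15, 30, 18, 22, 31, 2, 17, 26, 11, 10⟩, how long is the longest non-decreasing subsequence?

6

One longest non-decreasing subsequence is 2, 9, 15, 18, 22, 31 (positions 4,8,9,11,12,13), of length 6; no longer one exists.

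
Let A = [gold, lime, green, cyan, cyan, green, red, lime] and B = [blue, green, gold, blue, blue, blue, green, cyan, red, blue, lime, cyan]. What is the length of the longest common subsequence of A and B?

Backtracking the LCS table gives one alignment: gold (A1,B3) → green (A3,B7) → cyan (A5,B8) → red (A7,B9) → lime (A8,B11).
So the longest common subsequence has length 5.

5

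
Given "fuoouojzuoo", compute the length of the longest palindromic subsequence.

One longest palindromic subsequence is oouzuoo (positions 3,4,5,8,9,10,11); it reads the same forward and backward, and the interval DP gives dp[1][11] = 7.

7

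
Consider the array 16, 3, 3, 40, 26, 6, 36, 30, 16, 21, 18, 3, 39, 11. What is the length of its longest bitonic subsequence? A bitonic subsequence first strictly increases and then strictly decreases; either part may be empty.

Let inc[i] be the LIS ending at i and dec[i] the longest strictly decreasing subsequence starting at i. inc = [1, 1, 1, 2, 2, 2, 3, 3, 3, 4, 4, 1, 5, 3], dec = [3, 1, 1, 6, 4, 2, 5, 4, 2, 3, 2, 1, 2, 1].
max_i inc[i]+dec[i]−1 = 7, with one witness 16, 40, 36, 30, 21, 18, 11.

7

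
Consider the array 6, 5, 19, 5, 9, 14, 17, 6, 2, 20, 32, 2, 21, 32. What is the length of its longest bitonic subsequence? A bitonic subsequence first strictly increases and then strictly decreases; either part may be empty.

7

One longest bitonic subsequence is 6, 9, 14, 17, 20, 32, 21 (positions 1,5,6,7,10,11,13): it rises to 32 then falls. Length 7 is optimal.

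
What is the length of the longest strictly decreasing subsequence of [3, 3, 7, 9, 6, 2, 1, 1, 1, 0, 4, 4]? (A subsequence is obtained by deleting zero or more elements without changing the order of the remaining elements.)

Scanning left to right, the best length ending at each element is: 3→1, 3→1, 7→1, 9→1, 6→2, 2→3, 1→4, 1→4, 1→4, 0→5, 4→3, 4→3.
So the longest decreasing subsequence has length 5, e.g. 7, 6, 2, 1, 0.

5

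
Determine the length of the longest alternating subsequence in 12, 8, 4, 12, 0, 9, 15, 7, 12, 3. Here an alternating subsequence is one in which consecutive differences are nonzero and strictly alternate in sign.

Track the best alternating length ending on an up-step vs a down-step at each position: up/down = 1/1, 1/2, 1/2, 3/1, 1/4, 5/4, 5/1, 5/6, 7/6, 5/8.
The maximum over both is 8; one such subsequence is 12, 8, 12, 0, 9, 7, 12, 3.

8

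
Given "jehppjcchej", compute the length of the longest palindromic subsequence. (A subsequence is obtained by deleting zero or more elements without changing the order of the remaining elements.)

Using dp[i][j] = 2 + dp[i+1][j−1] if the ends match, else max(dp[i+1][j], dp[i][j−1]):
dp[1][11] = 8. A witness is jehcchej at positions 1,2,3,7,8,9,10,11.

8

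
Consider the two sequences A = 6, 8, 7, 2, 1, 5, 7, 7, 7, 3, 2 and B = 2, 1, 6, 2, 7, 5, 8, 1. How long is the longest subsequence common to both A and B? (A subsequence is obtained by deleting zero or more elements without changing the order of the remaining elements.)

A longest common subsequence is 6, 8, 1 (length 3); the LCS DP confirms no longer common subsequence exists.

3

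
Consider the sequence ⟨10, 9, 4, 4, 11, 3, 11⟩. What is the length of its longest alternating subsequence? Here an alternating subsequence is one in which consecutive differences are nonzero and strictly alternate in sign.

5

Track the best alternating length ending on an up-step vs a down-step at each position: up/down = 1/1, 1/2, 1/2, 1/2, 3/1, 1/4, 5/1.
The maximum over both is 5; one such subsequence is 10, 9, 11, 3, 11.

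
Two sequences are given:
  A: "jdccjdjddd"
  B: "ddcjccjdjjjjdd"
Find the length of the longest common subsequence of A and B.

A longest common subsequence is jccjdjdd (length 8); the LCS DP confirms no longer common subsequence exists.

8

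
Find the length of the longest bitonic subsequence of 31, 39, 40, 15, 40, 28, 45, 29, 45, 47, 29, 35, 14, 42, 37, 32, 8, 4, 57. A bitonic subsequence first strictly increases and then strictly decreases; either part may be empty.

One longest bitonic subsequence is 31, 39, 40, 45, 47, 42, 37, 32, 8, 4 (positions 1,2,3,7,10,14,15,16,17,18): it rises to 47 then falls. Length 10 is optimal.

10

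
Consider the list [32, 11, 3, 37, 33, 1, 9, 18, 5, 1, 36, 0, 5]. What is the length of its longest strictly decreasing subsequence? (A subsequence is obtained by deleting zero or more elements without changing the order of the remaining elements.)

6

Scanning left to right, the best length ending at each element is: 32→1, 11→2, 3→3, 37→1, 33→2, 1→4, 9→3, 18→3, 5→4, 1→5, 36→2, 0→6, 5→4.
So the longest decreasing subsequence has length 6, e.g. 32, 11, 9, 5, 1, 0.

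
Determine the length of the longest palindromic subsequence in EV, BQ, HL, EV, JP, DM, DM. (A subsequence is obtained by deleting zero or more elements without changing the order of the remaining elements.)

Using dp[i][j] = 2 + dp[i+1][j−1] if the ends match, else max(dp[i+1][j], dp[i][j−1]):
dp[1][7] = 3. A witness is EV HL EV at positions 1,3,4.

3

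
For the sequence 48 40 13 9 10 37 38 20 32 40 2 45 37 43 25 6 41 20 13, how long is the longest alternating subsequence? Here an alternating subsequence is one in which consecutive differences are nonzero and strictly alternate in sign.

12

A longest alternating subsequence is 48, 13, 37, 20, 32, 2, 45, 37, 43, 25, 41, 20 (positions 1,3,6,8,9,11,12,13,14,15,17,18); its 11 consecutive differences strictly alternate in sign, and length 12 is optimal.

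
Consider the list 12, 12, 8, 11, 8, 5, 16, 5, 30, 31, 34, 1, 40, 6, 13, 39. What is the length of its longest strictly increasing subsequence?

7

Let dp[i] be the longest increasing subsequence ending at position i. Then dp = [1, 1, 1, 2, 1, 1, 3, 1, 4, 5, 6, 1, 7, 2, 3, 7].
The maximum is 7; one witness is 8, 11, 16, 30, 31, 34, 40 at positions 3,4,7,9,10,11,13.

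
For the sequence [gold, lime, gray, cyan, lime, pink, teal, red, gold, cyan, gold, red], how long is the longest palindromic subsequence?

One longest palindromic subsequence is red gold cyan gold red (positions 8,9,10,11,12); it reads the same forward and backward, and the interval DP gives dp[1][12] = 5.

5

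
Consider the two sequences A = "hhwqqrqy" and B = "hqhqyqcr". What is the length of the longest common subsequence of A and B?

A longest common subsequence is hhqqr (length 5); the LCS DP confirms no longer common subsequence exists.

5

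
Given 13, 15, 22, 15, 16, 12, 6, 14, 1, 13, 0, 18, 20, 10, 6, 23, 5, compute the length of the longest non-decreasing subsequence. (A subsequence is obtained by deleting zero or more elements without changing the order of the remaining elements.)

7

One longest non-decreasing subsequence is 13, 15, 15, 16, 18, 20, 23 (positions 1,2,4,5,12,13,16), of length 7; no longer one exists.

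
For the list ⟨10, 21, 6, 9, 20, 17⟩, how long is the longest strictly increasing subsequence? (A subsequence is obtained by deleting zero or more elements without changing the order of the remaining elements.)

One longest increasing subsequence is 6, 9, 20 (positions 3,4,5), of length 3; no longer one exists.

3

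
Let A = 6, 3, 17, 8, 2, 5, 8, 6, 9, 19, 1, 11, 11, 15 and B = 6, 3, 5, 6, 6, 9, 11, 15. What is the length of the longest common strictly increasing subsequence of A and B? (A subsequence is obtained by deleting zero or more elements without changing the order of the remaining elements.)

6

A longest common strictly increasing subsequence is 3, 5, 6, 9, 11, 15 (length 6); it appears in order in both A and B, and no longer such subsequence exists.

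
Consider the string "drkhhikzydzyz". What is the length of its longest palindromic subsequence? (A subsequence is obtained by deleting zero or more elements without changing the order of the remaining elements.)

Using dp[i][j] = 2 + dp[i+1][j−1] if the ends match, else max(dp[i+1][j], dp[i][j−1]):
dp[1][13] = 6. A witness is dkhhkd at positions 1,3,4,5,7,10.

6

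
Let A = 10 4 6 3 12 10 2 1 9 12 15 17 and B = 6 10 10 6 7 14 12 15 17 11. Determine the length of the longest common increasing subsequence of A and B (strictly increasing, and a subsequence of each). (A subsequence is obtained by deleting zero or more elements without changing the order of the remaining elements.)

For each value that appears in both, track the longest common increasing run ending there.
The best achievable length is 5; one witness is 6, 10, 12, 15, 17 (A-positions 3,6,10,11,12, B-positions 1,2,7,8,9).

5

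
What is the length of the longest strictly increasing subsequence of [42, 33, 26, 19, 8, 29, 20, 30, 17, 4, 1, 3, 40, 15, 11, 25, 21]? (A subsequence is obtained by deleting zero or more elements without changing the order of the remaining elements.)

4

Let dp[i] be the longest increasing subsequence ending at position i. Then dp = [1, 1, 1, 1, 1, 2, 2, 3, 2, 1, 1, 2, 4, 3, 3, 4, 4].
The maximum is 4; one witness is 26, 29, 30, 40 at positions 3,6,8,13.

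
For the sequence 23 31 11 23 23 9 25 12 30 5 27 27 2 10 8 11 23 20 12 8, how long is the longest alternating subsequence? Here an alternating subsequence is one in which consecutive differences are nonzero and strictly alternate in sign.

15

Track the best alternating length ending on an up-step vs a down-step at each position: up/down = 1/1, 2/1, 1/3, 4/3, 4/3, 1/5, 6/3, 6/7, 8/3, 1/9, 10/9, 10/9, 1/11, 12/11, 12/13, 14/11, 14/11, 14/15, 14/15, 12/15.
The maximum over both is 15; one such subsequence is 23, 31, 11, 23, 9, 25, 12, 30, 5, 27, 2, 10, 8, 23, 20.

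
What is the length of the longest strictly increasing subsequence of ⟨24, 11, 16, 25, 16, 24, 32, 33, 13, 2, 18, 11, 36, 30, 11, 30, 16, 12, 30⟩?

Scanning left to right, the best length ending at each element is: 24→1, 11→1, 16→2, 25→3, 16→2, 24→3, 32→4, 33→5, 13→2, 2→1, 18→3, 11→2, 36→6, 30→4, 11→2, 30→4, 16→3, 12→3, 30→4.
So the longest increasing subsequence has length 6, e.g. 11, 16, 25, 32, 33, 36.

6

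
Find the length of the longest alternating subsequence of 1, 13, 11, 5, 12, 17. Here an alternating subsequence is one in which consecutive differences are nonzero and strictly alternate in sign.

4

A longest alternating subsequence is 1, 13, 11, 12 (positions 1,2,3,5); its 3 consecutive differences strictly alternate in sign, and length 4 is optimal.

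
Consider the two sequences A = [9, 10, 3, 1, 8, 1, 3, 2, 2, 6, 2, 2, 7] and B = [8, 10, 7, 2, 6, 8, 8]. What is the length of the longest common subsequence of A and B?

A longest common subsequence is 10, 2, 6 (length 3); the LCS DP confirms no longer common subsequence exists.

3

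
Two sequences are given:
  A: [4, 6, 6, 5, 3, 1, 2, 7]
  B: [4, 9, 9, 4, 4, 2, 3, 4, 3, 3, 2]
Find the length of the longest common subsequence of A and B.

A longest common subsequence is 4, 3, 2 (length 3); the LCS DP confirms no longer common subsequence exists.

3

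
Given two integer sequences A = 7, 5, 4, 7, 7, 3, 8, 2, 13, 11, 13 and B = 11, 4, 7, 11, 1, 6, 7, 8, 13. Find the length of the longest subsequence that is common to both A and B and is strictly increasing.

4

A longest common strictly increasing subsequence is 4, 7, 8, 13 (length 4); it appears in order in both A and B, and no longer such subsequence exists.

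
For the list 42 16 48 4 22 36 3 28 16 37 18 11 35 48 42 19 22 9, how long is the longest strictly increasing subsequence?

5

One longest increasing subsequence is 16, 22, 36, 37, 48 (positions 2,5,6,10,14), of length 5; no longer one exists.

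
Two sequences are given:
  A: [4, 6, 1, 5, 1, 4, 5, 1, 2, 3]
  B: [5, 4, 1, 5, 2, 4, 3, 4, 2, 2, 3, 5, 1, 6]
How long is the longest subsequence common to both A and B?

6

A longest common subsequence is 4, 1, 5, 4, 5, 1 (length 6); the LCS DP confirms no longer common subsequence exists.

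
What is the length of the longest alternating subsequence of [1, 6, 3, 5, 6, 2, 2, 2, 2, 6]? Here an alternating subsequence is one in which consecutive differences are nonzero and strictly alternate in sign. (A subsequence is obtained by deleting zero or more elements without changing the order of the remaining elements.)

A longest alternating subsequence is 1, 6, 3, 5, 2, 6 (positions 1,2,3,4,6,10); its 5 consecutive differences strictly alternate in sign, and length 6 is optimal.

6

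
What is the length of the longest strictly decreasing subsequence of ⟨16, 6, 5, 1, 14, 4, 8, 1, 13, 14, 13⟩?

Let dp[i] be the longest decreasing subsequence ending at position i. Then dp = [1, 2, 3, 4, 2, 4, 3, 5, 3, 2, 3].
The maximum is 5; one witness is 16, 6, 5, 4, 1 at positions 1,2,3,6,8.

5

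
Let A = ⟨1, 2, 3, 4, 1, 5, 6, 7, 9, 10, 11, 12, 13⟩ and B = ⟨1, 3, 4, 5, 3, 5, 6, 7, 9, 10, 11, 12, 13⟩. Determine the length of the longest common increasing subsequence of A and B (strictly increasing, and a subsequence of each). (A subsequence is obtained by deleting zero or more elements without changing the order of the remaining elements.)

For each value that appears in both, track the longest common increasing run ending there.
The best achievable length is 11; one witness is 1, 3, 4, 5, 6, 7, 9, 10, 11, 12, 13 (A-positions 1,3,4,6,7,8,9,10,11,12,13, B-positions 1,2,3,4,7,8,9,10,11,12,13).

11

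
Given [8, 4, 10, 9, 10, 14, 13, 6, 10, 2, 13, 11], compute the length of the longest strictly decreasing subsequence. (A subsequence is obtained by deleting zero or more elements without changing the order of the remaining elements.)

4

Let dp[i] be the longest decreasing subsequence ending at position i. Then dp = [1, 2, 1, 2, 1, 1, 2, 3, 3, 4, 2, 3].
The maximum is 4; one witness is 10, 9, 6, 2 at positions 3,4,8,10.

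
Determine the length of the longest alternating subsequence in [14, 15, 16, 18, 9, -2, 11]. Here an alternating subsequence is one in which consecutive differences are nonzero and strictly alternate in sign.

Track the best alternating length ending on an up-step vs a down-step at each position: up/down = 1/1, 2/1, 2/1, 2/1, 1/3, 1/3, 4/3.
The maximum over both is 4; one such subsequence is 14, 15, 9, 11.

4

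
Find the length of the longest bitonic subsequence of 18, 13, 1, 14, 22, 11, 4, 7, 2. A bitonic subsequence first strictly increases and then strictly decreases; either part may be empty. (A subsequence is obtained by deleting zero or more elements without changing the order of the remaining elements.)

Let inc[i] be the LIS ending at i and dec[i] the longest strictly decreasing subsequence starting at i. inc = [1, 1, 1, 2, 3, 2, 2, 3, 2], dec = [5, 4, 1, 4, 4, 3, 2, 2, 1].
max_i inc[i]+dec[i]−1 = 6, with one witness 13, 14, 22, 11, 7, 2.

6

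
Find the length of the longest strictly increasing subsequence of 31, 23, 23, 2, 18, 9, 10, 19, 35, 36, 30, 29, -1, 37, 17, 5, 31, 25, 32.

Let dp[i] be the longest increasing subsequence ending at position i. Then dp = [1, 1, 1, 1, 2, 2, 3, 4, 5, 6, 5, 5, 1, 7, 4, 2, 6, 5, 7].
The maximum is 7; one witness is 2, 9, 10, 19, 35, 36, 37 at positions 4,6,7,8,9,10,14.

7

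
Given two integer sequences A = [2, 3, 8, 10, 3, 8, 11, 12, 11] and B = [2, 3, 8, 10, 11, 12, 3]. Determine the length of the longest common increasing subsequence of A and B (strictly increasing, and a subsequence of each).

6

A longest common strictly increasing subsequence is 2, 3, 8, 10, 11, 12 (length 6); it appears in order in both A and B, and no longer such subsequence exists.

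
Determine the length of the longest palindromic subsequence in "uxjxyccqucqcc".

One longest palindromic subsequence is ccqcqcc (positions 6,7,8,10,11,12,13); it reads the same forward and backward, and the interval DP gives dp[1][13] = 7.

7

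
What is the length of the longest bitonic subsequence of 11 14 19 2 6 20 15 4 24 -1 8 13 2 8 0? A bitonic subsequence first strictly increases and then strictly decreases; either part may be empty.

One longest bitonic subsequence is 11, 14, 19, 20, 15, 13, 8, 0 (positions 1,2,3,6,7,12,14,15): it rises to 20 then falls. Length 8 is optimal.

8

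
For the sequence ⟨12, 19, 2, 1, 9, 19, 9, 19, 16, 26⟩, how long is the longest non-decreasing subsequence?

One longest non-decreasing subsequence is 12, 19, 19, 19, 26 (positions 1,2,6,8,10), of length 5; no longer one exists.

5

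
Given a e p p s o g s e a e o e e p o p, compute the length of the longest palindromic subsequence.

9

One longest palindromic subsequence is poeeoeeop (positions 3,6,9,11,12,13,14,16,17); it reads the same forward and backward, and the interval DP gives dp[1][17] = 9.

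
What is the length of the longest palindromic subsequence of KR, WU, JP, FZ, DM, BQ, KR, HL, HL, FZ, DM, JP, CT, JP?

6

Using dp[i][j] = 2 + dp[i+1][j−1] if the ends match, else max(dp[i+1][j], dp[i][j−1]):
dp[1][14] = 6. A witness is JP DM HL HL DM JP at positions 3,5,8,9,11,14.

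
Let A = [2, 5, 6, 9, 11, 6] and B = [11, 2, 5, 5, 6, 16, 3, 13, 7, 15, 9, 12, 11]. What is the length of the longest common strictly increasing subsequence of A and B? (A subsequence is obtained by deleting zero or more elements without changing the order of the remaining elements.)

5

A longest common strictly increasing subsequence is 2, 5, 6, 9, 11 (length 5); it appears in order in both A and B, and no longer such subsequence exists.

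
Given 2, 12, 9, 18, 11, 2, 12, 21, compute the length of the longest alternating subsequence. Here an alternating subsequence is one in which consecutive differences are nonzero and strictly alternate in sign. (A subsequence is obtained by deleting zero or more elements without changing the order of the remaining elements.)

6

A longest alternating subsequence is 2, 12, 9, 18, 11, 12 (positions 1,2,3,4,5,7); its 5 consecutive differences strictly alternate in sign, and length 6 is optimal.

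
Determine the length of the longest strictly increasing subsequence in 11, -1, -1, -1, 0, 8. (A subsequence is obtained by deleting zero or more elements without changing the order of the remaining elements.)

Scanning left to right, the best length ending at each element is: 11→1, -1→1, -1→1, -1→1, 0→2, 8→3.
So the longest increasing subsequence has length 3, e.g. -1, 0, 8.

3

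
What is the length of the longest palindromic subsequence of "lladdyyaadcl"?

One longest palindromic subsequence is ldaadl (positions 1,5,8,9,10,12); it reads the same forward and backward, and the interval DP gives dp[1][12] = 6.

6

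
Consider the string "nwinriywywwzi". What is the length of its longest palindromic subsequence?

One longest palindromic subsequence is iwwwi (positions 3,8,10,11,13); it reads the same forward and backward, and the interval DP gives dp[1][13] = 5.

5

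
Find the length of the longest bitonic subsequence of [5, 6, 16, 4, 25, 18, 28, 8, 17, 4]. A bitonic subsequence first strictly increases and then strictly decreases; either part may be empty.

7

One longest bitonic subsequence is 5, 6, 16, 25, 18, 17, 4 (positions 1,2,3,5,6,9,10): it rises to 25 then falls. Length 7 is optimal.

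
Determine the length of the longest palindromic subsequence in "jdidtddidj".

9

Using dp[i][j] = 2 + dp[i+1][j−1] if the ends match, else max(dp[i+1][j], dp[i][j−1]):
dp[1][10] = 9. A witness is jdidddidj at positions 1,2,3,4,6,7,8,9,10.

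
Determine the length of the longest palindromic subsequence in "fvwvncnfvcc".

5

One longest palindromic subsequence is vncnv (positions 4,5,6,7,9); it reads the same forward and backward, and the interval DP gives dp[1][11] = 5.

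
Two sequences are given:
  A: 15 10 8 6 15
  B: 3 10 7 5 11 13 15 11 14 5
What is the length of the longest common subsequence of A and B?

2

A longest common subsequence is 10, 15 (length 2); the LCS DP confirms no longer common subsequence exists.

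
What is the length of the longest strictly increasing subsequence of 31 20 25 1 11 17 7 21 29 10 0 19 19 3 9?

Scanning left to right, the best length ending at each element is: 31→1, 20→1, 25→2, 1→1, 11→2, 17→3, 7→2, 21→4, 29→5, 10→3, 0→1, 19→4, 19→4, 3→2, 9→3.
So the longest increasing subsequence has length 5, e.g. 1, 11, 17, 21, 29.

5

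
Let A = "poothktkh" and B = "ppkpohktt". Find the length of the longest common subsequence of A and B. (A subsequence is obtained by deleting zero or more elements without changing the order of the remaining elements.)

5

A longest common subsequence is pohkt (length 5); the LCS DP confirms no longer common subsequence exists.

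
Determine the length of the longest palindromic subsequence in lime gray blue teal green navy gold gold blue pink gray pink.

6

Using dp[i][j] = 2 + dp[i+1][j−1] if the ends match, else max(dp[i+1][j], dp[i][j−1]):
dp[1][12] = 6. A witness is gray blue gold gold blue gray at positions 2,3,7,8,9,11.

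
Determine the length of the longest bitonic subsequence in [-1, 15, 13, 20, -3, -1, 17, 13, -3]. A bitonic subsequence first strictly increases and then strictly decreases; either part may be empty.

Let inc[i] be the LIS ending at i and dec[i] the longest strictly decreasing subsequence starting at i. inc = [1, 2, 2, 3, 1, 2, 3, 3, 1], dec = [2, 4, 3, 4, 1, 2, 3, 2, 1].
max_i inc[i]+dec[i]−1 = 6, with one witness -1, 15, 20, 17, 13, -3.

6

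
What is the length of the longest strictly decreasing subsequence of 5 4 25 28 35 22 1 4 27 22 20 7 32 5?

6

One longest decreasing subsequence is 28, 27, 22, 20, 7, 5 (positions 4,9,10,11,12,14), of length 6; no longer one exists.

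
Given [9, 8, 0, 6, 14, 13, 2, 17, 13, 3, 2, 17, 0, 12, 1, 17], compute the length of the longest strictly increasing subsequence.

One longest increasing subsequence is 0, 2, 3, 12, 17 (positions 3,7,10,14,16), of length 5; no longer one exists.

5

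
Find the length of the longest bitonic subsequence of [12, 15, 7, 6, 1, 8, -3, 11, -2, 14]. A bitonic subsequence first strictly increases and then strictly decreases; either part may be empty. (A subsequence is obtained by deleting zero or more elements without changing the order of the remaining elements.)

One longest bitonic subsequence is 12, 15, 7, 6, 1, -2 (positions 1,2,3,4,5,9): it rises to 15 then falls. Length 6 is optimal.

6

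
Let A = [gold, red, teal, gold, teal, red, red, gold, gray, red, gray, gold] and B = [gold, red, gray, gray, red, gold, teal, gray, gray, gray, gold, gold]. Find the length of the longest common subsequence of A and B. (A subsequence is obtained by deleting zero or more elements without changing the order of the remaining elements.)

A longest common subsequence is gold, red, gold, teal, gray, gray, gold (length 7); the LCS DP confirms no longer common subsequence exists.

7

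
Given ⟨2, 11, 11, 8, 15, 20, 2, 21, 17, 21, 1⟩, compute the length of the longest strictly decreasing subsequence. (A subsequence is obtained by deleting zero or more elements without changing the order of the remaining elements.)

4

Let dp[i] be the longest decreasing subsequence ending at position i. Then dp = [1, 1, 1, 2, 1, 1, 3, 1, 2, 1, 4].
The maximum is 4; one witness is 11, 8, 2, 1 at positions 2,4,7,11.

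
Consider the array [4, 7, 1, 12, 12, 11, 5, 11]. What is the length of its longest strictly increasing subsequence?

3

One longest increasing subsequence is 4, 7, 12 (positions 1,2,4), of length 3; no longer one exists.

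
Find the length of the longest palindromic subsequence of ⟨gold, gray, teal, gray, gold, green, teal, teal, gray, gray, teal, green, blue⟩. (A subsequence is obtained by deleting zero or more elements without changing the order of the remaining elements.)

Using dp[i][j] = 2 + dp[i+1][j−1] if the ends match, else max(dp[i+1][j], dp[i][j−1]):
dp[1][13] = 6. A witness is green teal gray gray teal green at positions 6,7,9,10,11,12.

6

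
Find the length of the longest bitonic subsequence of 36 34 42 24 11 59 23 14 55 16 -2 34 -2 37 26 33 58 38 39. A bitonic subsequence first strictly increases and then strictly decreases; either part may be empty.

One longest bitonic subsequence is 11, 14, 16, 34, 37, 58, 39 (positions 5,8,10,12,14,17,19): it rises to 58 then falls. Length 7 is optimal.

7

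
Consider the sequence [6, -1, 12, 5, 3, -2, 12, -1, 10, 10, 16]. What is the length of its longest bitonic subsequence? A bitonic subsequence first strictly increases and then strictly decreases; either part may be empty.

5

One longest bitonic subsequence is 6, 12, 5, 3, -1 (positions 1,3,4,5,8): it rises to 12 then falls. Length 5 is optimal.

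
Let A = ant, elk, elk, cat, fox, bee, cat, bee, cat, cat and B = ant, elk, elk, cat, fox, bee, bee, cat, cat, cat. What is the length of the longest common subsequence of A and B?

9

A longest common subsequence is ant, elk, elk, cat, fox, bee, cat, cat, cat (length 9); the LCS DP confirms no longer common subsequence exists.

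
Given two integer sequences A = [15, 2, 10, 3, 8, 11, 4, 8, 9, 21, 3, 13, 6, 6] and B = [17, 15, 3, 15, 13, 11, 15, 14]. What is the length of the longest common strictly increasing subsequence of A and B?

2

For each value that appears in both, track the longest common increasing run ending there.
The best achievable length is 2; one witness is 3, 13 (A-positions 4,12, B-positions 3,5).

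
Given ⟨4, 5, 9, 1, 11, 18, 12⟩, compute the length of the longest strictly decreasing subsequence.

One longest decreasing subsequence is 4, 1 (positions 1,4), of length 2; no longer one exists.

2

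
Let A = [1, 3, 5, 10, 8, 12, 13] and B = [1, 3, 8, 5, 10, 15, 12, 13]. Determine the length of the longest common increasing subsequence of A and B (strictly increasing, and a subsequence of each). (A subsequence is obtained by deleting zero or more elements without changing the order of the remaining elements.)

6

For each value that appears in both, track the longest common increasing run ending there.
The best achievable length is 6; one witness is 1, 3, 5, 10, 12, 13 (A-positions 1,2,3,4,6,7, B-positions 1,2,4,5,7,8).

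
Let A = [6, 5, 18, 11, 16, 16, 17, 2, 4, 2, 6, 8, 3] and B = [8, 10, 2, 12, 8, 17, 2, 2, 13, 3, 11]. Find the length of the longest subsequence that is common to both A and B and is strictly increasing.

For each value that appears in both, track the longest common increasing run ending there.
The best achievable length is 2; one witness is 2, 8 (A-positions 8,12, B-positions 3,5).

2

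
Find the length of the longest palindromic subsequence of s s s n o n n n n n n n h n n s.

12

One longest palindromic subsequence is snnnnnnnnnns (positions 1,4,6,7,8,9,10,11,12,14,15,16); it reads the same forward and backward, and the interval DP gives dp[1][16] = 12.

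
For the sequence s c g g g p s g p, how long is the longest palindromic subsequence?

5

Using dp[i][j] = 2 + dp[i+1][j−1] if the ends match, else max(dp[i+1][j], dp[i][j−1]):
dp[1][9] = 5. A witness is sgggs at positions 1,3,4,5,7.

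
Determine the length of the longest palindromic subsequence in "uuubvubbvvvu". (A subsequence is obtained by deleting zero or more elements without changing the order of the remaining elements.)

6

Using dp[i][j] = 2 + dp[i+1][j−1] if the ends match, else max(dp[i+1][j], dp[i][j−1]):
dp[1][12] = 6. A witness is uvvvvu at positions 1,5,9,10,11,12.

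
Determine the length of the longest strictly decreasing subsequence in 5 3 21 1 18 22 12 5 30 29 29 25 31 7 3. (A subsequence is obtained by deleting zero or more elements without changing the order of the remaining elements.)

Scanning left to right, the best length ending at each element is: 5→1, 3→2, 21→1, 1→3, 18→2, 22→1, 12→3, 5→4, 30→1, 29→2, 29→2, 25→3, 31→1, 7→4, 3→5.
So the longest decreasing subsequence has length 5, e.g. 21, 18, 12, 5, 3.

5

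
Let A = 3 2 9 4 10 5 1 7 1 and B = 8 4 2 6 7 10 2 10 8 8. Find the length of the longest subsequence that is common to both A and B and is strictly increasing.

2

For each value that appears in both, track the longest common increasing run ending there.
The best achievable length is 2; one witness is 4, 7 (A-positions 4,8, B-positions 2,5).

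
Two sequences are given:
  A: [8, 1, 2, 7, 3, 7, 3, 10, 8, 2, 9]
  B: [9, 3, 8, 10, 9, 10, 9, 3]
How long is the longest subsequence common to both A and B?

3

A longest common subsequence is 8, 10, 9 (length 3); the LCS DP confirms no longer common subsequence exists.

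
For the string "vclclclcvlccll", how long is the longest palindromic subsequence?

9

One longest palindromic subsequence is llcclccll (positions 3,5,6,8,10,11,12,13,14); it reads the same forward and backward, and the interval DP gives dp[1][14] = 9.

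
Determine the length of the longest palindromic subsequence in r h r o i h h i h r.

8

One longest palindromic subsequence is rhihhihr (positions 1,2,5,6,7,8,9,10); it reads the same forward and backward, and the interval DP gives dp[1][10] = 8.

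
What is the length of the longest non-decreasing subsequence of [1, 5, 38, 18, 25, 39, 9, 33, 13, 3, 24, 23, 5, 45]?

Let dp[i] be the longest non-decreasing subsequence ending at position i. Then dp = [1, 2, 3, 3, 4, 5, 3, 5, 4, 2, 5, 5, 3, 6].
The maximum is 6; one witness is 1, 5, 18, 25, 39, 45 at positions 1,2,4,5,6,14.

6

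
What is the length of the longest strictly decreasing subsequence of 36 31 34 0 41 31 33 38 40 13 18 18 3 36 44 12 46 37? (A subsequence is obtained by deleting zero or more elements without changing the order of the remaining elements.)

Let dp[i] be the longest decreasing subsequence ending at position i. Then dp = [1, 2, 2, 3, 1, 3, 3, 2, 2, 4, 4, 4, 5, 3, 1, 5, 1, 3].
The maximum is 5; one witness is 36, 34, 31, 13, 3 at positions 1,3,6,10,13.

5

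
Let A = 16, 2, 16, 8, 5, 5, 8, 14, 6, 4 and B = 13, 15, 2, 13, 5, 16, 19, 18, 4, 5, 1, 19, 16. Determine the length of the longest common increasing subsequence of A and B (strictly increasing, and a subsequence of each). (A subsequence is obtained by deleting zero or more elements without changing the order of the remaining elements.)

2

For each value that appears in both, track the longest common increasing run ending there.
The best achievable length is 2; one witness is 2, 5 (A-positions 2,5, B-positions 3,5).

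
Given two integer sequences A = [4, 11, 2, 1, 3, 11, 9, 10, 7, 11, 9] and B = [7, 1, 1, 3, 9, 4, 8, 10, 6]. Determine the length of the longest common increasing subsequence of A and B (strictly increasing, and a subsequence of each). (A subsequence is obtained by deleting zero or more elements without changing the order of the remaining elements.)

A longest common strictly increasing subsequence is 1, 3, 9, 10 (length 4); it appears in order in both A and B, and no longer such subsequence exists.

4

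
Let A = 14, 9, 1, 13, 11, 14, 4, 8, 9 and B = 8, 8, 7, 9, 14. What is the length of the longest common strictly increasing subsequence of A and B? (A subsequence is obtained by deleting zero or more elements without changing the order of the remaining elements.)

2

A longest common strictly increasing subsequence is 8, 9 (length 2); it appears in order in both A and B, and no longer such subsequence exists.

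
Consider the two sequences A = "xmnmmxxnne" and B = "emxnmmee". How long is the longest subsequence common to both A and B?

A longest common subsequence is xnmme (length 5); the LCS DP confirms no longer common subsequence exists.

5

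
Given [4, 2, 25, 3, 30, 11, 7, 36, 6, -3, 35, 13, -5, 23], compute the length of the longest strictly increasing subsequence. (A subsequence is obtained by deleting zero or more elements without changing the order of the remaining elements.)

5

One longest increasing subsequence is 2, 3, 11, 13, 23 (positions 2,4,6,12,14), of length 5; no longer one exists.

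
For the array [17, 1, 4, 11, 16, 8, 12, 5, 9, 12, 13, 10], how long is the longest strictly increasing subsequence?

Let dp[i] be the longest increasing subsequence ending at position i. Then dp = [1, 1, 2, 3, 4, 3, 4, 3, 4, 5, 6, 5].
The maximum is 6; one witness is 1, 4, 8, 9, 12, 13 at positions 2,3,6,9,10,11.

6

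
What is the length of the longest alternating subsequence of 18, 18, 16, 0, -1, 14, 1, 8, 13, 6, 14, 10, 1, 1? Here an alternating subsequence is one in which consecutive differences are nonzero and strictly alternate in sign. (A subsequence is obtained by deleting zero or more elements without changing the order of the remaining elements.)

Track the best alternating length ending on an up-step vs a down-step at each position: up/down = 1/1, 1/1, 1/2, 1/2, 1/2, 3/2, 3/4, 5/4, 5/4, 5/6, 7/2, 7/8, 3/8, 3/8.
The maximum over both is 8; one such subsequence is 18, 0, 14, 1, 8, 6, 14, 10.

8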